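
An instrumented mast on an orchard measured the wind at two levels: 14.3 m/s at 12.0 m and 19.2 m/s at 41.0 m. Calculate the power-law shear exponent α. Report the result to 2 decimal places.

α ≈ 0.24

Power law: V₂/V₁ = (z₂/z₁)^α ⇒ α = ln(V₂/V₁) / ln(z₂/z₁)
α = ln(19.2/14.3) / ln(41.0/12.0) = ln(1.3427) / ln(3.4167)
  = 0.29465 / 1.22867 = 0.23981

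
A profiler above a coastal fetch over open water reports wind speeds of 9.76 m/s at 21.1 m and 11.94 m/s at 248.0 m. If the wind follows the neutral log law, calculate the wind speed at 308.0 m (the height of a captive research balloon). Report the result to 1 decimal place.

12.1 m/s

Log law: V ∝ ln(z/z₀). From the pair, with r = V₁/V₂ = 0.81742,
ln z₀ = (ln z₁ − r·ln z₂)/(1 − r) = (3.0493 − 0.81742×5.5134)/0.18258 = -7.9829 → z₀ = 0.0003412 m
V₃ = V₁ · ln(z₃/z₀)/ln(z₁/z₀) = 9.76 × 13.7130/11.0322 = 12.1317 m/s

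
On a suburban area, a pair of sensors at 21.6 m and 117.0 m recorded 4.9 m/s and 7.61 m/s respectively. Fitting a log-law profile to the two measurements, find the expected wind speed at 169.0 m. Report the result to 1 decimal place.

8.2 m/s

Log law: V ∝ ln(z/z₀). From the pair, with r = V₁/V₂ = 0.64389,
ln z₀ = (ln z₁ − r·ln z₂)/(1 − r) = (3.0727 − 0.64389×4.7622)/0.35611 = 0.0179 → z₀ = 1.018 m
V₃ = V₁ · ln(z₃/z₀)/ln(z₁/z₀) = 4.9 × 5.1120/3.0548 = 8.1998 m/s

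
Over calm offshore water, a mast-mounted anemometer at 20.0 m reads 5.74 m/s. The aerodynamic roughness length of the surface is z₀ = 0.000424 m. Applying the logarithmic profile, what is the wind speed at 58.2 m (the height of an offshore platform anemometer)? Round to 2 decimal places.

6.31 m/s

Log law: V(z) ∝ ln(z/z₀), so V₂/V₁ = ln(z₂/z₀) / ln(z₁/z₀).
ln(58.2/0.000424) = 11.8297, ln(20.0/0.000424) = 10.7615
V₂ = 5.74 × 11.8297/10.7615 = 5.74 × 1.0993 = 6.3097 m/s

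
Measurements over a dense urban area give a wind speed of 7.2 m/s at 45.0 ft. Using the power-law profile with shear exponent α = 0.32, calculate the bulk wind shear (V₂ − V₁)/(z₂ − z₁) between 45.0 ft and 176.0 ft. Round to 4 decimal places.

0.0301 m/s/ft

Power law: V₂ = V₁ · (z₂/z₁)^α = 7.2 × (3.9111)^0.32 = 11.1396 m/s
ΔV/Δz = (11.1396 − 7.2)/(176.0 − 45.0) = 3.9396/131.0000 = 0.03007 m/s/ft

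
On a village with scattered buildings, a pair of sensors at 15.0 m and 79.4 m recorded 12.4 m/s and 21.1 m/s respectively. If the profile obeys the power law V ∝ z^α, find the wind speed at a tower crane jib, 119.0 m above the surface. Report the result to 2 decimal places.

First find α: α = ln(V₂/V₁)/ln(z₂/z₁) = ln(21.1/12.4)/ln(79.4/15.0) = 0.53158/1.66645 = 0.3190
Extrapolate from 79.4 m to 119.0 m: V₃ = 21.1 × (119.0/79.4)^0.3190 = 21.1 × 1.1378 = 24.0070 m/s

24.01 m/s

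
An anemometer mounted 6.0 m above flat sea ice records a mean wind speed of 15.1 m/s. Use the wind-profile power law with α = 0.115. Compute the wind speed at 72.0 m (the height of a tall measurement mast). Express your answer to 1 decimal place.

Power-law profile: V₂ = V₁ · (z₂/z₁)^α
V₂ = 15.1 × (72.0/6.0)^0.115 = 15.1 × (12.0000)^0.115
    = 15.1 × 1.3308 = 20.0948 m/s

20.1 m/s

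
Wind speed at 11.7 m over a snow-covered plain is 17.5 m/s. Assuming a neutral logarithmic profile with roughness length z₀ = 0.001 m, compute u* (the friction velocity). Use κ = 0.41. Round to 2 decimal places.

Log law: V(z) = (u*/κ) · ln(z/z₀) ⇒ u* = κ · V / ln(z/z₀)
u* = 0.41 × 17.5 / ln(11.7/0.001) = 0.41 × 17.5 / 9.3673
   = 7.1750 / 9.3673 = 0.7660 m/s

u* ≈ 0.77 m/s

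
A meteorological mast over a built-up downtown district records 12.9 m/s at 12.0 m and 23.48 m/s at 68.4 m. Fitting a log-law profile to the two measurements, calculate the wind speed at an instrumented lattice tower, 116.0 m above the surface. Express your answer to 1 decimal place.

26.7 m/s

Log law: V ∝ ln(z/z₀). From the pair, with r = V₁/V₂ = 0.54940,
ln z₀ = (ln z₁ − r·ln z₂)/(1 − r) = (2.4849 − 0.54940×4.2254)/0.45060 = 0.3628 → z₀ = 1.437 m
V₃ = V₁ · ln(z₃/z₀)/ln(z₁/z₀) = 12.9 × 4.3908/2.1221 = 26.6909 m/s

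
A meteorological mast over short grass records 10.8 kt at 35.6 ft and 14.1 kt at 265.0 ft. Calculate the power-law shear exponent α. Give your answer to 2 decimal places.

Power law: V₂/V₁ = (z₂/z₁)^α ⇒ α = ln(V₂/V₁) / ln(z₂/z₁)
α = ln(14.1/10.8) / ln(265.0/35.6) = ln(1.3056) / ln(7.4438)
  = 0.26663 / 2.00738 = 0.13282

α ≈ 0.13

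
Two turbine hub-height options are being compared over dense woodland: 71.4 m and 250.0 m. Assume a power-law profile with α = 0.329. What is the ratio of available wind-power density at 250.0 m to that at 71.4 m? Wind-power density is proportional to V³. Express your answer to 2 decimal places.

3.44

Speed ratio: V_B/V_A = (z_B/z_A)^α = (250.0/71.4)^0.329 = (3.5014)^0.329 = 1.51027
Power-density ratio: P_B/P_A = (V_B/V_A)³ = (1.51027)³ = 3.44482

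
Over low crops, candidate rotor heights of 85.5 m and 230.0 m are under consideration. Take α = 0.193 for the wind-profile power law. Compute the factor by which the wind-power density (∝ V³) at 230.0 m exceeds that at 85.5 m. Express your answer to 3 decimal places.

1.774

Speed ratio: V_B/V_A = (z_B/z_A)^α = (230.0/85.5)^0.193 = (2.6901)^0.193 = 1.21044
Power-density ratio: P_B/P_A = (V_B/V_A)³ = (1.21044)³ = 1.77350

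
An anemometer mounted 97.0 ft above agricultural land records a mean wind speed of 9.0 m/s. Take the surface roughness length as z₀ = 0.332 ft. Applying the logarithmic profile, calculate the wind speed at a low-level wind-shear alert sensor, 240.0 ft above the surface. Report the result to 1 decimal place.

10.4 m/s

Log law: V(z) ∝ ln(z/z₀), so V₂/V₁ = ln(z₂/z₀) / ln(z₁/z₀).
ln(240.0/0.332) = 6.5833, ln(97.0/0.332) = 5.6773
V₂ = 9.0 × 6.5833/5.6773 = 9.0 × 1.1596 = 10.4361 m/s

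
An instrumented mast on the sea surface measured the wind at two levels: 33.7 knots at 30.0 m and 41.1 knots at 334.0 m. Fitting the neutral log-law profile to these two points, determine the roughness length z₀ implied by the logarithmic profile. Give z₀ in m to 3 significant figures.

z₀ ≈ 0.000514 m

Log law: V(z) ∝ ln(z/z₀). With r = V₁/V₂ = 33.7/41.1 = 0.81995,
r · ln(z₂/z₀) = ln(z₁/z₀) ⇒ ln z₀ = (ln z₁ − r·ln z₂)/(1 − r)
ln z₀ = (3.40120 − 0.81995×5.81114) / 0.18005 = -7.5738
z₀ = exp(-7.5738) = 0.0005137 m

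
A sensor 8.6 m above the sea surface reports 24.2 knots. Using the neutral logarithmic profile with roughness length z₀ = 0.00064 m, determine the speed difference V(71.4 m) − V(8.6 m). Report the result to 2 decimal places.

5.39 knots

Log law: V₂ = V₁ · ln(z₂/z₀)/ln(z₁/z₀) = 24.2 × 11.6223/9.5058 = 29.5883 knots
ΔV = 29.5883 − 24.2 = 5.3883 knots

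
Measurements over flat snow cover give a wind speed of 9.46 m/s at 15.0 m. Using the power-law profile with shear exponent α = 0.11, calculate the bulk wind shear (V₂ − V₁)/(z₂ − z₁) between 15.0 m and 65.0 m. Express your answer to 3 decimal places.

0.033 m/s/m

Power law: V₂ = V₁ · (z₂/z₁)^α = 9.46 × (4.3333)^0.11 = 11.1158 m/s
ΔV/Δz = (11.1158 − 9.46)/(65.0 − 15.0) = 1.6558/50.0000 = 0.03312 m/s/m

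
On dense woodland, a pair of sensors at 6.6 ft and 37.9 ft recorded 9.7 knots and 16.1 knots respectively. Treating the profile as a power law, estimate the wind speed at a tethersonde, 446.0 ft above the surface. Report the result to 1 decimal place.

First find α: α = ln(V₂/V₁)/ln(z₂/z₁) = ln(16.1/9.7)/ln(37.9/6.6) = 0.50669/1.74788 = 0.2899
Extrapolate from 37.9 ft to 446.0 ft: V₃ = 16.1 × (446.0/37.9)^0.2899 = 16.1 × 2.0435 = 32.9011 knots

32.9 knots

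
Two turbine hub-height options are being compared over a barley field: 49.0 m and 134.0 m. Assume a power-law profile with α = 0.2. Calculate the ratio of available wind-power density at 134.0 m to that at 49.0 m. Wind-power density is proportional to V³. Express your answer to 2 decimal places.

1.83

Speed ratio: V_B/V_A = (z_B/z_A)^α = (134.0/49.0)^0.2 = (2.7347)^0.2 = 1.22287
Power-density ratio: P_B/P_A = (V_B/V_A)³ = (1.22287)³ = 1.82871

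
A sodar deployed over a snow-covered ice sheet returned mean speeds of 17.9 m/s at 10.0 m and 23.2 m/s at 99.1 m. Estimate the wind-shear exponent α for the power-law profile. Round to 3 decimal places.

α ≈ 0.113

Power law: V₂/V₁ = (z₂/z₁)^α ⇒ α = ln(V₂/V₁) / ln(z₂/z₁)
α = ln(23.2/17.9) / ln(99.1/10.0) = ln(1.2961) / ln(9.9100)
  = 0.25935 / 2.29354 = 0.11308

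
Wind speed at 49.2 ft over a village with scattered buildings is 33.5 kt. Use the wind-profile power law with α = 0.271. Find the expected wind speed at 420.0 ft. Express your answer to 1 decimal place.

Power-law profile: V₂ = V₁ · (z₂/z₁)^α
V₂ = 33.5 × (420.0/49.2)^0.271 = 33.5 × (8.5366)^0.271
    = 33.5 × 1.7880 = 59.8994 kt

59.9 kt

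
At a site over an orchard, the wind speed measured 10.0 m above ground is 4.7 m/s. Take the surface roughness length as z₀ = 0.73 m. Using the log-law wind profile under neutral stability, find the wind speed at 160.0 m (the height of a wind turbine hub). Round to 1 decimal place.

Log law: V(z) ∝ ln(z/z₀), so V₂/V₁ = ln(z₂/z₀) / ln(z₁/z₀).
ln(160.0/0.73) = 5.3899, ln(10.0/0.73) = 2.6173
V₂ = 4.7 × 5.3899/2.6173 = 4.7 × 2.0593 = 9.6789 m/s

9.7 m/s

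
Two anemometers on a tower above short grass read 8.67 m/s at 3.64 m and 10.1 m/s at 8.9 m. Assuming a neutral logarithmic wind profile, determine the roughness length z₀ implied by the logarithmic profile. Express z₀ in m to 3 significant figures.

z₀ ≈ 0.0161 m

Log law: V(z) ∝ ln(z/z₀). With r = V₁/V₂ = 8.67/10.1 = 0.85842,
r · ln(z₂/z₀) = ln(z₁/z₀) ⇒ ln z₀ = (ln z₁ − r·ln z₂)/(1 − r)
ln z₀ = (1.29198 − 0.85842×2.18605) / 0.14158 = -4.1287
z₀ = exp(-4.1287) = 0.01610 m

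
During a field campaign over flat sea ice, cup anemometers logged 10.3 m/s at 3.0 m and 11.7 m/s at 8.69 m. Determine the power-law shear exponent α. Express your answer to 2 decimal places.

Power law: V₂/V₁ = (z₂/z₁)^α ⇒ α = ln(V₂/V₁) / ln(z₂/z₁)
α = ln(11.7/10.3) / ln(8.69/3.0) = ln(1.1359) / ln(2.8967)
  = 0.12744 / 1.06356 = 0.11983

α ≈ 0.12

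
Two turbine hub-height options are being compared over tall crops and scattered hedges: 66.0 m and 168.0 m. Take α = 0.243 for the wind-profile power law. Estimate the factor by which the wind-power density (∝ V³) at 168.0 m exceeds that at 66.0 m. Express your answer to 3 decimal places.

1.976

Speed ratio: V_B/V_A = (z_B/z_A)^α = (168.0/66.0)^0.243 = (2.5455)^0.243 = 1.25488
Power-density ratio: P_B/P_A = (V_B/V_A)³ = (1.25488)³ = 1.97607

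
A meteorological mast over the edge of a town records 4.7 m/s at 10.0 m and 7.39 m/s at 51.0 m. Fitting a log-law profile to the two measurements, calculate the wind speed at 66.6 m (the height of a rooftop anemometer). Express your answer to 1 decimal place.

7.8 m/s

Log law: V ∝ ln(z/z₀). From the pair, with r = V₁/V₂ = 0.63599,
ln z₀ = (ln z₁ − r·ln z₂)/(1 − r) = (2.3026 − 0.63599×3.9318)/0.36401 = -0.5440 → z₀ = 0.5804 m
V₃ = V₁ · ln(z₃/z₀)/ln(z₁/z₀) = 4.7 × 4.7427/2.8466 = 7.8306 m/s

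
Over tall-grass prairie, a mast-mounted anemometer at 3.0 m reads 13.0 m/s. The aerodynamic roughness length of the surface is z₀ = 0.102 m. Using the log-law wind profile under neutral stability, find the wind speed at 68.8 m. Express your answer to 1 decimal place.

25.0 m/s

Log law: V(z) ∝ ln(z/z₀), so V₂/V₁ = ln(z₂/z₀) / ln(z₁/z₀).
ln(68.8/0.102) = 6.5140, ln(3.0/0.102) = 3.3814
V₂ = 13.0 × 6.5140/3.3814 = 13.0 × 1.9264 = 25.0435 m/s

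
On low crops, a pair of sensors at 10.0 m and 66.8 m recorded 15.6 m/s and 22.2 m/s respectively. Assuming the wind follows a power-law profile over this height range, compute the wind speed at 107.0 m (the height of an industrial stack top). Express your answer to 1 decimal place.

First find α: α = ln(V₂/V₁)/ln(z₂/z₁) = ln(22.2/15.6)/ln(66.8/10.0) = 0.35282/1.89912 = 0.1858
Extrapolate from 66.8 m to 107.0 m: V₃ = 22.2 × (107.0/66.8)^0.1858 = 22.2 × 1.0915 = 24.2307 m/s

24.2 m/s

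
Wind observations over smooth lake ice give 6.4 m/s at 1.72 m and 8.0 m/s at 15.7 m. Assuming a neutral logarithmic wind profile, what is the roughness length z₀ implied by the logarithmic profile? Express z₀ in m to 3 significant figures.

z₀ ≈ 0.000248 m

Log law: V(z) ∝ ln(z/z₀). With r = V₁/V₂ = 6.4/8.0 = 0.80000,
r · ln(z₂/z₀) = ln(z₁/z₀) ⇒ ln z₀ = (ln z₁ − r·ln z₂)/(1 − r)
ln z₀ = (0.54232 − 0.80000×2.75366) / 0.20000 = -8.3030
z₀ = exp(-8.3030) = 0.0002478 m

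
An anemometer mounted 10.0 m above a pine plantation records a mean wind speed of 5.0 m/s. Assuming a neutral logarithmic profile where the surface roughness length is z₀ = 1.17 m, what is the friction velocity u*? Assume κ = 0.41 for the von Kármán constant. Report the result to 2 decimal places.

u* ≈ 0.96 m/s

Log law: V(z) = (u*/κ) · ln(z/z₀) ⇒ u* = κ · V / ln(z/z₀)
u* = 0.41 × 5.0 / ln(10.0/1.17) = 0.41 × 5.0 / 2.1456
   = 2.0500 / 2.1456 = 0.9555 m/s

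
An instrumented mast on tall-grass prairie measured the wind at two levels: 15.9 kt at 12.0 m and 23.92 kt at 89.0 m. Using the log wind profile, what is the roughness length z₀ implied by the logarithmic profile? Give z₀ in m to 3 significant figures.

Log law: V(z) ∝ ln(z/z₀). With r = V₁/V₂ = 15.9/23.92 = 0.66472,
r · ln(z₂/z₀) = ln(z₁/z₀) ⇒ ln z₀ = (ln z₁ − r·ln z₂)/(1 − r)
ln z₀ = (2.48491 − 0.66472×4.48864) / 0.33528 = -1.4876
z₀ = exp(-1.4876) = 0.2259 m

z₀ ≈ 0.226 m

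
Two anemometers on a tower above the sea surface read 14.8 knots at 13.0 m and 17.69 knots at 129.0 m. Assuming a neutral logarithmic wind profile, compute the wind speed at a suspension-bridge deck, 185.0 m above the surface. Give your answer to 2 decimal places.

18.14 knots

Log law: V ∝ ln(z/z₀). From the pair, with r = V₁/V₂ = 0.83663,
ln z₀ = (ln z₁ − r·ln z₂)/(1 − r) = (2.5649 − 0.83663×4.8598)/0.16337 = -9.1873 → z₀ = 0.0001023 m
V₃ = V₁ · ln(z₃/z₀)/ln(z₁/z₀) = 14.8 × 14.4076/11.7522 = 18.1440 knots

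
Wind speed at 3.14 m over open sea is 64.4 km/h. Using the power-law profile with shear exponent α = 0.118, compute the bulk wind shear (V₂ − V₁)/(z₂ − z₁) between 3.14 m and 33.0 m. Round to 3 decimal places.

0.690 km/h/m

Power law: V₂ = V₁ · (z₂/z₁)^α = 64.4 × (10.5096)^0.118 = 85.0027 km/h
ΔV/Δz = (85.0027 − 64.4)/(33.0 − 3.14) = 20.6027/29.8600 = 0.68998 km/h/m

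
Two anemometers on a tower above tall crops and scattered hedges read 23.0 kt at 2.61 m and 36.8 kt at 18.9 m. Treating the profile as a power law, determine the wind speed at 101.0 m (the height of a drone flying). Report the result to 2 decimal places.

54.78 kt

First find α: α = ln(V₂/V₁)/ln(z₂/z₁) = ln(36.8/23.0)/ln(18.9/2.61) = 0.47000/1.97981 = 0.2374
Extrapolate from 18.9 m to 101.0 m: V₃ = 36.8 × (101.0/18.9)^0.2374 = 36.8 × 1.4886 = 54.7823 kt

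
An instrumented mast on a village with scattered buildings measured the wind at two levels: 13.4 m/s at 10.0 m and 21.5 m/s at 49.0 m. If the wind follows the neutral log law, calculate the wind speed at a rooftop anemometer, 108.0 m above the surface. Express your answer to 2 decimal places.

Log law: V ∝ ln(z/z₀). From the pair, with r = V₁/V₂ = 0.62326,
ln z₀ = (ln z₁ − r·ln z₂)/(1 − r) = (2.3026 − 0.62326×3.8918)/0.37674 = -0.3265 → z₀ = 0.7214 m
V₃ = V₁ · ln(z₃/z₀)/ln(z₁/z₀) = 13.4 × 5.0087/2.6291 = 25.5280 m/s

25.53 m/s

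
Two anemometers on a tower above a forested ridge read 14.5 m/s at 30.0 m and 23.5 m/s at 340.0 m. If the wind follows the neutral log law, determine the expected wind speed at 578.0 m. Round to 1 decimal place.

Log law: V ∝ ln(z/z₀). From the pair, with r = V₁/V₂ = 0.61702,
ln z₀ = (ln z₁ − r·ln z₂)/(1 − r) = (3.4012 − 0.61702×5.8289)/0.38298 = -0.5102 → z₀ = 0.6004 m
V₃ = V₁ · ln(z₃/z₀)/ln(z₁/z₀) = 14.5 × 6.8697/3.9114 = 25.4671 m/s

25.5 m/s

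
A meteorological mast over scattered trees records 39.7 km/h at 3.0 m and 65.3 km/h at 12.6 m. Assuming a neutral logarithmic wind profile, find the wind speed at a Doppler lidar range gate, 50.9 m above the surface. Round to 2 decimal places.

Log law: V ∝ ln(z/z₀). From the pair, with r = V₁/V₂ = 0.60796,
ln z₀ = (ln z₁ − r·ln z₂)/(1 − r) = (1.0986 − 0.60796×2.5337)/0.39204 = -1.1269 → z₀ = 0.3240 m
V₃ = V₁ · ln(z₃/z₀)/ln(z₁/z₀) = 39.7 × 5.0568/2.2255 = 90.2057 km/h

90.21 km/h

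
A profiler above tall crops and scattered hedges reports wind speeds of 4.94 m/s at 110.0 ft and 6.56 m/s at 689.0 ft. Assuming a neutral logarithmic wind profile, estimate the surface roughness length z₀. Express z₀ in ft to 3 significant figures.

Log law: V(z) ∝ ln(z/z₀). With r = V₁/V₂ = 4.94/6.56 = 0.75305,
r · ln(z₂/z₀) = ln(z₁/z₀) ⇒ ln z₀ = (ln z₁ − r·ln z₂)/(1 − r)
ln z₀ = (4.70048 − 0.75305×6.53524) / 0.24695 = -0.8944
z₀ = exp(-0.8944) = 0.4088 ft

z₀ ≈ 0.409 ft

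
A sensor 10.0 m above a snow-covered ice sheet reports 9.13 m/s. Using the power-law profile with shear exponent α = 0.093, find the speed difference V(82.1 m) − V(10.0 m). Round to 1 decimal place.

Power law: V₂ = V₁ · (z₂/z₁)^α = 9.13 × (8.2100)^0.093 = 11.1046 m/s
ΔV = 11.1046 − 9.13 = 1.9746 m/s

2.0 m/s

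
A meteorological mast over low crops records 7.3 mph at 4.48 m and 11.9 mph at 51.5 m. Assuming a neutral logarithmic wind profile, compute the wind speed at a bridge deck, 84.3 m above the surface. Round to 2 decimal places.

Log law: V ∝ ln(z/z₀). From the pair, with r = V₁/V₂ = 0.61345,
ln z₀ = (ln z₁ − r·ln z₂)/(1 − r) = (1.4996 − 0.61345×3.9416)/0.38655 = -2.3757 → z₀ = 0.09295 m
V₃ = V₁ · ln(z₃/z₀)/ln(z₁/z₀) = 7.3 × 6.8100/3.8753 = 12.8283 mph

12.83 mph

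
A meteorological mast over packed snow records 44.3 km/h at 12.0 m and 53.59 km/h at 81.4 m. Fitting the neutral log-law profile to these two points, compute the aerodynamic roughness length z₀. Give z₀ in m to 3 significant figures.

z₀ ≈ 0.00130 m

Log law: V(z) ∝ ln(z/z₀). With r = V₁/V₂ = 44.3/53.59 = 0.82665,
r · ln(z₂/z₀) = ln(z₁/z₀) ⇒ ln z₀ = (ln z₁ − r·ln z₂)/(1 − r)
ln z₀ = (2.48491 − 0.82665×4.39938) / 0.17335 = -6.6444
z₀ = exp(-6.6444) = 0.001301 m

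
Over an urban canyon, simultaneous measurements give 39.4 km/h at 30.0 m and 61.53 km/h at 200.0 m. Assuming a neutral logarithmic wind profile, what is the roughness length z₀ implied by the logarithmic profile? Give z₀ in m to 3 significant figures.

Log law: V(z) ∝ ln(z/z₀). With r = V₁/V₂ = 39.4/61.53 = 0.64034,
r · ln(z₂/z₀) = ln(z₁/z₀) ⇒ ln z₀ = (ln z₁ − r·ln z₂)/(1 − r)
ln z₀ = (3.40120 − 0.64034×5.29832) / 0.35966 = 0.0236
z₀ = exp(0.0236) = 1.024 m

z₀ ≈ 1.02 m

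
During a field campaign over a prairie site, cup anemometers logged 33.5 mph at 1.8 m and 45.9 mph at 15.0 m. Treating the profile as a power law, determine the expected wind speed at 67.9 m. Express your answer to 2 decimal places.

57.44 mph

First find α: α = ln(V₂/V₁)/ln(z₂/z₁) = ln(45.9/33.5)/ln(15.0/1.8) = 0.31492/2.12026 = 0.1485
Extrapolate from 15.0 m to 67.9 m: V₃ = 45.9 × (67.9/15.0)^0.1485 = 45.9 × 1.2514 = 57.4400 mph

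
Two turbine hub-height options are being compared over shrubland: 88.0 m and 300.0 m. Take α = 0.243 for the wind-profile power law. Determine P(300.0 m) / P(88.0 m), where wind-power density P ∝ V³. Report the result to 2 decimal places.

Speed ratio: V_B/V_A = (z_B/z_A)^α = (300.0/88.0)^0.243 = (3.4091)^0.243 = 1.34720
Power-density ratio: P_B/P_A = (V_B/V_A)³ = (1.34720)³ = 2.44508

2.45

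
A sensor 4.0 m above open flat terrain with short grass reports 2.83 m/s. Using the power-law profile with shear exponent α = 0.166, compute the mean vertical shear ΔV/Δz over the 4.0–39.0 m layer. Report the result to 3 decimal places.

0.037 m/s/m

Power law: V₂ = V₁ · (z₂/z₁)^α = 2.83 × (9.7500)^0.166 = 4.1301 m/s
ΔV/Δz = (4.1301 − 2.83)/(39.0 − 4.0) = 1.3001/35.0000 = 0.03715 m/s/m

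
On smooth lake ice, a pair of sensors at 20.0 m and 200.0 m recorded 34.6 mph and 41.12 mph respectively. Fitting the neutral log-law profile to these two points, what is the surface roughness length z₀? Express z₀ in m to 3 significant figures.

Log law: V(z) ∝ ln(z/z₀). With r = V₁/V₂ = 34.6/41.12 = 0.84144,
r · ln(z₂/z₀) = ln(z₁/z₀) ⇒ ln z₀ = (ln z₁ − r·ln z₂)/(1 − r)
ln z₀ = (2.99573 − 0.84144×5.29832) / 0.15856 = -9.2235
z₀ = exp(-9.2235) = 0.00009869 m

z₀ ≈ 0.0000987 m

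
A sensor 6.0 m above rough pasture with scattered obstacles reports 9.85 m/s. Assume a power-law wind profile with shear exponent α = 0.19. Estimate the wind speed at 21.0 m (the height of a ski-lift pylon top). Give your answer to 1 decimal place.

12.5 m/s

Power-law profile: V₂ = V₁ · (z₂/z₁)^α
V₂ = 9.85 × (21.0/6.0)^0.19 = 9.85 × (3.5000)^0.19
    = 9.85 × 1.2687 = 12.4971 m/s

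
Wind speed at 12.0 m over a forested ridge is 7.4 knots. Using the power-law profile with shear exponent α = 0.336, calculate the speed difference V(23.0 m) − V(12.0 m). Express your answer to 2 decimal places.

1.81 knots

Power law: V₂ = V₁ · (z₂/z₁)^α = 7.4 × (1.9167)^0.336 = 9.2080 knots
ΔV = 9.2080 − 7.4 = 1.8080 knots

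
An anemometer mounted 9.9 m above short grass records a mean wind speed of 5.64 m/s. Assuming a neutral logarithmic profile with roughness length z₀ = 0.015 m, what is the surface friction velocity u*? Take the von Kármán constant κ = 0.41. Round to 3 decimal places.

u* ≈ 0.356 m/s

Log law: V(z) = (u*/κ) · ln(z/z₀) ⇒ u* = κ · V / ln(z/z₀)
u* = 0.41 × 5.64 / ln(9.9/0.015) = 0.41 × 5.64 / 6.4922
   = 2.3124 / 6.4922 = 0.3562 m/s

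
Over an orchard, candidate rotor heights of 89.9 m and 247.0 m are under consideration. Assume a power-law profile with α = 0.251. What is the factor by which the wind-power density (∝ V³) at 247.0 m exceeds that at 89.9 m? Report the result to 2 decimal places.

2.14

Speed ratio: V_B/V_A = (z_B/z_A)^α = (247.0/89.9)^0.251 = (2.7475)^0.251 = 1.28876
Power-density ratio: P_B/P_A = (V_B/V_A)³ = (1.28876)³ = 2.14052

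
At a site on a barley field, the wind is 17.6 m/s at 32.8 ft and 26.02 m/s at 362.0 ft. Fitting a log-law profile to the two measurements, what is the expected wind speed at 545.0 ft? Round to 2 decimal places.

27.45 m/s

Log law: V ∝ ln(z/z₀). From the pair, with r = V₁/V₂ = 0.67640,
ln z₀ = (ln z₁ − r·ln z₂)/(1 − r) = (3.4904 − 0.67640×5.8916)/0.32360 = -1.5287 → z₀ = 0.2168 ft
V₃ = V₁ · ln(z₃/z₀)/ln(z₁/z₀) = 17.6 × 7.8295/5.0192 = 27.4547 m/s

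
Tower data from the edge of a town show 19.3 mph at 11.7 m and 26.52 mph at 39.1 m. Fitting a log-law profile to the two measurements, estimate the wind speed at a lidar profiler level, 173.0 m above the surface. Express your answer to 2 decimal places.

Log law: V ∝ ln(z/z₀). From the pair, with r = V₁/V₂ = 0.72775,
ln z₀ = (ln z₁ − r·ln z₂)/(1 − r) = (2.4596 − 0.72775×3.6661)/0.27225 = -0.7656 → z₀ = 0.4650 m
V₃ = V₁ · ln(z₃/z₀)/ln(z₁/z₀) = 19.3 × 5.9189/3.2252 = 35.4193 mph

35.42 mph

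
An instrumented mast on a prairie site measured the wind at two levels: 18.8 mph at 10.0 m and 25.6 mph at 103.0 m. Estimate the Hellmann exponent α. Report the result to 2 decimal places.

Power law: V₂/V₁ = (z₂/z₁)^α ⇒ α = ln(V₂/V₁) / ln(z₂/z₁)
α = ln(25.6/18.8) / ln(103.0/10.0) = ln(1.3617) / ln(10.3000)
  = 0.30874 / 2.33214 = 0.13238

α ≈ 0.13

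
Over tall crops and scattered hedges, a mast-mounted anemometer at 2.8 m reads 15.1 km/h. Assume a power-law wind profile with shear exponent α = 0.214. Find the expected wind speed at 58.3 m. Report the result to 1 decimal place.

28.9 km/h

Power-law profile: V₂ = V₁ · (z₂/z₁)^α
V₂ = 15.1 × (58.3/2.8)^0.214 = 15.1 × (20.8214)^0.214
    = 15.1 × 1.9150 = 28.9160 km/h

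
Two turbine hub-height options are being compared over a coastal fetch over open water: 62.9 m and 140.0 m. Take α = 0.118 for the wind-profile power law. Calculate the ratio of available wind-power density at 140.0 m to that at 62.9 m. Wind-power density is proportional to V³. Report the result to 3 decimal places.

1.327

Speed ratio: V_B/V_A = (z_B/z_A)^α = (140.0/62.9)^0.118 = (2.2258)^0.118 = 1.09901
Power-density ratio: P_B/P_A = (V_B/V_A)³ = (1.09901)³ = 1.32742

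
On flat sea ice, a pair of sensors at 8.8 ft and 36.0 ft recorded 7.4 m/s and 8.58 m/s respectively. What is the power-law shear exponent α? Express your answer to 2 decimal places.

Power law: V₂/V₁ = (z₂/z₁)^α ⇒ α = ln(V₂/V₁) / ln(z₂/z₁)
α = ln(8.58/7.4) / ln(36.0/8.8) = ln(1.1595) / ln(4.0909)
  = 0.14795 / 1.40877 = 0.10502

α ≈ 0.11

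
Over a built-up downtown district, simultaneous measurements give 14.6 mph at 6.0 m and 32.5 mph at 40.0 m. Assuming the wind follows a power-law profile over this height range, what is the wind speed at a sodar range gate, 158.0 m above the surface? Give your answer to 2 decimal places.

58.01 mph

First find α: α = ln(V₂/V₁)/ln(z₂/z₁) = ln(32.5/14.6)/ln(40.0/6.0) = 0.80022/1.89712 = 0.4218
Extrapolate from 40.0 m to 158.0 m: V₃ = 32.5 × (158.0/40.0)^0.4218 = 32.5 × 1.7850 = 58.0139 mph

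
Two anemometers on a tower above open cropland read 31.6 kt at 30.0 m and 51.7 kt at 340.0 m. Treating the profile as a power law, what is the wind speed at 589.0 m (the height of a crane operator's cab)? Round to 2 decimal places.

57.79 kt

First find α: α = ln(V₂/V₁)/ln(z₂/z₁) = ln(51.7/31.6)/ln(340.0/30.0) = 0.49230/2.42775 = 0.2028
Extrapolate from 340.0 m to 589.0 m: V₃ = 51.7 × (589.0/340.0)^0.2028 = 51.7 × 1.1179 = 57.7938 kt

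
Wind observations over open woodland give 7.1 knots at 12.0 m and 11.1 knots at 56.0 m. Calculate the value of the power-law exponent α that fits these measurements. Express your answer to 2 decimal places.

Power law: V₂/V₁ = (z₂/z₁)^α ⇒ α = ln(V₂/V₁) / ln(z₂/z₁)
α = ln(11.1/7.1) / ln(56.0/12.0) = ln(1.5634) / ln(4.6667)
  = 0.44685 / 1.54045 = 0.29008

α ≈ 0.29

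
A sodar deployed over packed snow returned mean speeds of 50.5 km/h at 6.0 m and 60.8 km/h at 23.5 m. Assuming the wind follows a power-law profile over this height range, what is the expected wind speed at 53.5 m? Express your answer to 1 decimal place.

68.0 km/h

First find α: α = ln(V₂/V₁)/ln(z₂/z₁) = ln(60.8/50.5)/ln(23.5/6.0) = 0.18562/1.36524 = 0.1360
Extrapolate from 23.5 m to 53.5 m: V₃ = 60.8 × (53.5/23.5)^0.1360 = 60.8 × 1.1183 = 67.9954 km/h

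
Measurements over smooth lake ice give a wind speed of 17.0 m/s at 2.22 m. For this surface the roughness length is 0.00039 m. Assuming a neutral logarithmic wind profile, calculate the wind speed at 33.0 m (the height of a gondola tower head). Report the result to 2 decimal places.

Log law: V(z) ∝ ln(z/z₀), so V₂/V₁ = ln(z₂/z₀) / ln(z₁/z₀).
ln(33.0/0.00039) = 11.3459, ln(2.22/0.00039) = 8.6469
V₂ = 17.0 × 11.3459/8.6469 = 17.0 × 1.3121 = 22.3063 m/s

22.31 m/s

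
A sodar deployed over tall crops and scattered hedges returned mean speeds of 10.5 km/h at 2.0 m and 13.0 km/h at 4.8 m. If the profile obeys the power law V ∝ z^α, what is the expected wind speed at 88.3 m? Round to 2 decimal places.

First find α: α = ln(V₂/V₁)/ln(z₂/z₁) = ln(13.0/10.5)/ln(4.8/2.0) = 0.21357/0.87547 = 0.2440
Extrapolate from 4.8 m to 88.3 m: V₃ = 13.0 × (88.3/4.8)^0.2440 = 13.0 × 2.0349 = 26.4531 km/h

26.45 km/h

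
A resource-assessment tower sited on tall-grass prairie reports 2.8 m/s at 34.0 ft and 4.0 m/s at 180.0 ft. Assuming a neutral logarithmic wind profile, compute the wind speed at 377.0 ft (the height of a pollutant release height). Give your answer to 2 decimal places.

Log law: V ∝ ln(z/z₀). From the pair, with r = V₁/V₂ = 0.70000,
ln z₀ = (ln z₁ − r·ln z₂)/(1 − r) = (3.5264 − 0.70000×5.1930)/0.30000 = -0.3624 → z₀ = 0.6960 ft
V₃ = V₁ · ln(z₃/z₀)/ln(z₁/z₀) = 2.8 × 6.2946/3.8887 = 4.5323 m/s

4.53 m/s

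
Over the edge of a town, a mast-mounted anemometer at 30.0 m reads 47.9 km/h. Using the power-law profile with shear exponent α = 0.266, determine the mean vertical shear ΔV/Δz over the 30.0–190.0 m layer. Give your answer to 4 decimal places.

0.1898 km/h/m

Power law: V₂ = V₁ · (z₂/z₁)^α = 47.9 × (6.3333)^0.266 = 78.2654 km/h
ΔV/Δz = (78.2654 − 47.9)/(190.0 − 30.0) = 30.3654/160.0000 = 0.18978 km/h/m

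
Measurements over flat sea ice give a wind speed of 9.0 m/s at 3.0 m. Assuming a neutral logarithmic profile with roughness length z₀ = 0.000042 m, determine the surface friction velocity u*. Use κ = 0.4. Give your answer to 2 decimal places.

Log law: V(z) = (u*/κ) · ln(z/z₀) ⇒ u* = κ · V / ln(z/z₀)
u* = 0.4 × 9.0 / ln(3.0/0.000042) = 0.4 × 9.0 / 11.1765
   = 3.6000 / 11.1765 = 0.3221 m/s

u* ≈ 0.32 m/s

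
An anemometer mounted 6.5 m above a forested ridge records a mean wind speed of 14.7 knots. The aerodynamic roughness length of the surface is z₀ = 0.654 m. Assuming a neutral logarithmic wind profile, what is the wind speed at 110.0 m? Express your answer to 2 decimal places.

32.81 knots

Log law: V(z) ∝ ln(z/z₀), so V₂/V₁ = ln(z₂/z₀) / ln(z₁/z₀).
ln(110.0/0.654) = 5.1251, ln(6.5/0.654) = 2.2965
V₂ = 14.7 × 5.1251/2.2965 = 14.7 × 2.2318 = 32.8069 knots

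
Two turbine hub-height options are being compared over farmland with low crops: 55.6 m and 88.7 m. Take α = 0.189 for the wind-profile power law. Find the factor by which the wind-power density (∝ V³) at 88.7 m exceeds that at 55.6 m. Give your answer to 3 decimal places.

1.303

Speed ratio: V_B/V_A = (z_B/z_A)^α = (88.7/55.6)^0.189 = (1.5953)^0.189 = 1.09229
Power-density ratio: P_B/P_A = (V_B/V_A)³ = (1.09229)³ = 1.30321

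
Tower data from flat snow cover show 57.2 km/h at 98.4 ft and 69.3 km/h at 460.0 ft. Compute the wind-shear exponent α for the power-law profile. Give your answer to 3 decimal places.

α ≈ 0.124

Power law: V₂/V₁ = (z₂/z₁)^α ⇒ α = ln(V₂/V₁) / ln(z₂/z₁)
α = ln(69.3/57.2) / ln(460.0/98.4) = ln(1.2115) / ln(4.6748)
  = 0.19189 / 1.54219 = 0.12443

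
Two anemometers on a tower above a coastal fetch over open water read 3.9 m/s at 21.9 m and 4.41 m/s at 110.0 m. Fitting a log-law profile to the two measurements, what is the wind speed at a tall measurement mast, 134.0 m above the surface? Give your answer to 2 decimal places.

4.47 m/s

Log law: V ∝ ln(z/z₀). From the pair, with r = V₁/V₂ = 0.88435,
ln z₀ = (ln z₁ − r·ln z₂)/(1 − r) = (3.0865 − 0.88435×4.7005)/0.11565 = -9.2558 → z₀ = 0.00009555 m
V₃ = V₁ · ln(z₃/z₀)/ln(z₁/z₀) = 3.9 × 14.1537/12.3423 = 4.4724 m/s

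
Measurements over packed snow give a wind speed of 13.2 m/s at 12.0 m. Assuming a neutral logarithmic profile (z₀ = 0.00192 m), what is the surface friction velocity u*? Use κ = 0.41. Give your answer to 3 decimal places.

u* ≈ 0.619 m/s

Log law: V(z) = (u*/κ) · ln(z/z₀) ⇒ u* = κ · V / ln(z/z₀)
u* = 0.41 × 13.2 / ln(12.0/0.00192) = 0.41 × 13.2 / 8.7403
   = 5.4120 / 8.7403 = 0.6192 m/s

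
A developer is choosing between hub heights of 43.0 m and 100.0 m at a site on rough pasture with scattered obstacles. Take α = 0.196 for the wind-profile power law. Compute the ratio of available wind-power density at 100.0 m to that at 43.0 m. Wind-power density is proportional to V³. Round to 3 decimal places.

Speed ratio: V_B/V_A = (z_B/z_A)^α = (100.0/43.0)^0.196 = (2.3256)^0.196 = 1.17989
Power-density ratio: P_B/P_A = (V_B/V_A)³ = (1.17989)³ = 1.64256

1.643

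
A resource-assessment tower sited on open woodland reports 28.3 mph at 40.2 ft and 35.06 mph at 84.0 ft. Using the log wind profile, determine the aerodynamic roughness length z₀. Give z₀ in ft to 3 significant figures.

Log law: V(z) ∝ ln(z/z₀). With r = V₁/V₂ = 28.3/35.06 = 0.80719,
r · ln(z₂/z₀) = ln(z₁/z₀) ⇒ ln z₀ = (ln z₁ − r·ln z₂)/(1 − r)
ln z₀ = (3.69387 − 0.80719×4.43082) / 0.19281 = 0.6087
z₀ = exp(0.6087) = 1.838 ft

z₀ ≈ 1.84 ft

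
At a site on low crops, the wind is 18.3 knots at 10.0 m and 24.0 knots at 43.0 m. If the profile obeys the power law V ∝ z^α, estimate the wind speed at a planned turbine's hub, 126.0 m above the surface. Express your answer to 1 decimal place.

First find α: α = ln(V₂/V₁)/ln(z₂/z₁) = ln(24.0/18.3)/ln(43.0/10.0) = 0.27115/1.45862 = 0.1859
Extrapolate from 43.0 m to 126.0 m: V₃ = 24.0 × (126.0/43.0)^0.1859 = 24.0 × 1.2212 = 29.3094 knots

29.3 knots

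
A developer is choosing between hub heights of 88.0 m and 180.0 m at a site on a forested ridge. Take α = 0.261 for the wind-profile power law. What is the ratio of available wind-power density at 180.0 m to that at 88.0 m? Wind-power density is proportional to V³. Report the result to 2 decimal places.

Speed ratio: V_B/V_A = (z_B/z_A)^α = (180.0/88.0)^0.261 = (2.0455)^0.261 = 1.20536
Power-density ratio: P_B/P_A = (V_B/V_A)³ = (1.20536)³ = 1.75125

1.75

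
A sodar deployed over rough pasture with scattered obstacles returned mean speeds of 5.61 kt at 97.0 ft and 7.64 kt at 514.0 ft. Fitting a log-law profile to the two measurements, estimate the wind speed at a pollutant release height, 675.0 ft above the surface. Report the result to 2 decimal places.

7.97 kt

Log law: V ∝ ln(z/z₀). From the pair, with r = V₁/V₂ = 0.73429,
ln z₀ = (ln z₁ − r·ln z₂)/(1 − r) = (4.5747 − 0.73429×6.2422)/0.26571 = -0.0335 → z₀ = 0.9670 ft
V₃ = V₁ · ln(z₃/z₀)/ln(z₁/z₀) = 5.61 × 6.5482/4.6082 = 7.9717 kt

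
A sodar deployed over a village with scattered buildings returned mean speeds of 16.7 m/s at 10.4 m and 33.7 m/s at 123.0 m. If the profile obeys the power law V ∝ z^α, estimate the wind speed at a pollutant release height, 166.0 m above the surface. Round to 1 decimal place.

36.7 m/s

First find α: α = ln(V₂/V₁)/ln(z₂/z₁) = ln(33.7/16.7)/ln(123.0/10.4) = 0.70209/2.47038 = 0.2842
Extrapolate from 123.0 m to 166.0 m: V₃ = 33.7 × (166.0/123.0)^0.2842 = 33.7 × 1.0889 = 36.6973 m/s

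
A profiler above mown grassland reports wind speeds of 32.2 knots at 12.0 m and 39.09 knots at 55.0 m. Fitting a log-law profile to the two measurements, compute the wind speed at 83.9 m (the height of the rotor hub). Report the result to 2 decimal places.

41.00 knots

Log law: V ∝ ln(z/z₀). From the pair, with r = V₁/V₂ = 0.82374,
ln z₀ = (ln z₁ − r·ln z₂)/(1 − r) = (2.4849 − 0.82374×4.0073)/0.17626 = -4.6301 → z₀ = 0.009754 m
V₃ = V₁ · ln(z₃/z₀)/ln(z₁/z₀) = 32.2 × 9.0597/7.1150 = 41.0012 knots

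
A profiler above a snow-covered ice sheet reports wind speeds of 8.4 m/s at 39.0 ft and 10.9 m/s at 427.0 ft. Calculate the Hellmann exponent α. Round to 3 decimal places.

Power law: V₂/V₁ = (z₂/z₁)^α ⇒ α = ln(V₂/V₁) / ln(z₂/z₁)
α = ln(10.9/8.4) / ln(427.0/39.0) = ln(1.2976) / ln(10.9487)
  = 0.26053 / 2.39322 = 0.10886

α ≈ 0.109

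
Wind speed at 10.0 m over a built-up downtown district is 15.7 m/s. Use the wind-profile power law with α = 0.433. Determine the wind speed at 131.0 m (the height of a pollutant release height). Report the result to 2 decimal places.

Power-law profile: V₂ = V₁ · (z₂/z₁)^α
V₂ = 15.7 × (131.0/10.0)^0.433 = 15.7 × (13.1000)^0.433
    = 15.7 × 3.0463 = 47.8275 m/s

47.83 m/s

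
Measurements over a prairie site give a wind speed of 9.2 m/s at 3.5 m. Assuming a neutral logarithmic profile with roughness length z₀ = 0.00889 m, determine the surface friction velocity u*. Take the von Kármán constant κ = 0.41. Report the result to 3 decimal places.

u* ≈ 0.631 m/s

Log law: V(z) = (u*/κ) · ln(z/z₀) ⇒ u* = κ · V / ln(z/z₀)
u* = 0.41 × 9.2 / ln(3.5/0.00889) = 0.41 × 9.2 / 5.9756
   = 3.7720 / 5.9756 = 0.6312 m/s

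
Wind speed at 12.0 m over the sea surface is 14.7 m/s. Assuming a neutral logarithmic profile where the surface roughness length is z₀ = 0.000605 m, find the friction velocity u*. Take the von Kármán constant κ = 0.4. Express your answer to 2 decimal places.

u* ≈ 0.59 m/s

Log law: V(z) = (u*/κ) · ln(z/z₀) ⇒ u* = κ · V / ln(z/z₀)
u* = 0.4 × 14.7 / ln(12.0/0.000605) = 0.4 × 14.7 / 9.8952
   = 5.8800 / 9.8952 = 0.5942 m/s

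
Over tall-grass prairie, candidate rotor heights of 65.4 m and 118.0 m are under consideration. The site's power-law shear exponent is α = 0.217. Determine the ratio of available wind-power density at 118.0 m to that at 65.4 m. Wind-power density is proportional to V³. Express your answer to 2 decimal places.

1.47

Speed ratio: V_B/V_A = (z_B/z_A)^α = (118.0/65.4)^0.217 = (1.8043)^0.217 = 1.13663
Power-density ratio: P_B/P_A = (V_B/V_A)³ = (1.13663)³ = 1.46843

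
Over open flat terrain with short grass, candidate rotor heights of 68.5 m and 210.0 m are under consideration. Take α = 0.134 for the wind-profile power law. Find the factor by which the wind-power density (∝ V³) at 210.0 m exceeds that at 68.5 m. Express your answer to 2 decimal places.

1.57

Speed ratio: V_B/V_A = (z_B/z_A)^α = (210.0/68.5)^0.134 = (3.0657)^0.134 = 1.16197
Power-density ratio: P_B/P_A = (V_B/V_A)³ = (1.16197)³ = 1.56886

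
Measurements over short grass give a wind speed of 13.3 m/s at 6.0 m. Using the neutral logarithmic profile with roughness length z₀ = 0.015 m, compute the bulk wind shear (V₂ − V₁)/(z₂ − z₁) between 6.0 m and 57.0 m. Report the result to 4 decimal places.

Log law: V₂ = V₁ · ln(z₂/z₀)/ln(z₁/z₀) = 13.3 × 8.2428/5.9915 = 18.2975 m/s
ΔV/Δz = (18.2975 − 13.3)/(57.0 − 6.0) = 4.9975/51.0000 = 0.09799 m/s/m

0.0980 m/s/m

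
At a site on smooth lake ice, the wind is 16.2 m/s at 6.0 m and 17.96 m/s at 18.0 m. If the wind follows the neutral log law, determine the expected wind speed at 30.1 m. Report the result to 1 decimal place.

Log law: V ∝ ln(z/z₀). From the pair, with r = V₁/V₂ = 0.90200,
ln z₀ = (ln z₁ − r·ln z₂)/(1 − r) = (1.7918 − 0.90200×2.8904)/0.09800 = -8.3205 → z₀ = 0.0002435 m
V₃ = V₁ · ln(z₃/z₀)/ln(z₁/z₀) = 16.2 × 11.7250/10.1122 = 18.7837 m/s

18.8 m/s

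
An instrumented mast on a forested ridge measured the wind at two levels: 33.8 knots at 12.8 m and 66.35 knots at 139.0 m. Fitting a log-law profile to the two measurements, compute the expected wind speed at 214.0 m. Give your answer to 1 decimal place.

72.2 knots

Log law: V ∝ ln(z/z₀). From the pair, with r = V₁/V₂ = 0.50942,
ln z₀ = (ln z₁ − r·ln z₂)/(1 − r) = (2.5494 − 0.50942×4.9345)/0.49058 = 0.0728 → z₀ = 1.076 m
V₃ = V₁ · ln(z₃/z₀)/ln(z₁/z₀) = 33.8 × 5.2932/2.4766 = 72.2390 knots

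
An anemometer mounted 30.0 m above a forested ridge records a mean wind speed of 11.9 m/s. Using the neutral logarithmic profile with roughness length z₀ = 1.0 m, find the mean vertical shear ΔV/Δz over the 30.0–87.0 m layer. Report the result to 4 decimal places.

0.0654 m/s/m

Log law: V₂ = V₁ · ln(z₂/z₀)/ln(z₁/z₀) = 11.9 × 4.4659/3.4012 = 15.6252 m/s
ΔV/Δz = (15.6252 − 11.9)/(87.0 − 30.0) = 3.7252/57.0000 = 0.06535 m/s/m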